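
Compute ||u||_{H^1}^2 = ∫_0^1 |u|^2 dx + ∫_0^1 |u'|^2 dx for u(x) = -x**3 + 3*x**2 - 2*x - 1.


||u||_{H^1}^2 = 499/210

The H^1 norm (squared) on an interval (0, L) is
  ||u||_{H^1}^2 = ∫_0^L u(x)^2 dx + ∫_0^L u'(x)^2 dx.
Compute u'(x) = -3*x**2 + 6*x - 2.
Then u(x)^2 = x**6 - 6*x**5 + 13*x**4 - 10*x**3 - 2*x**2 + 4*x + 1 and u'(x)^2 = 9*x**4 - 36*x**3 + 48*x**2 - 24*x + 4.
Integrate each monomial from 0 to 1 using ∫_0^1 c·x^n dx = c·1^(n+1)/(n+1):
  ∫_0^1 u(x)^2 dx = ∫_0^1 (x^6 - 6*x^5 + 13*x^4 - 10*x^3 - 2*x^2 + 4*x + 1) dx. Term by term:
    ∫_0^1 x^6 dx = 1/7;  ∫_0^1 -6*x^5 dx = -1;  ∫_0^1 13*x^4 dx = 13/5;
    ∫_0^1 -10*x^3 dx = -5/2;  ∫_0^1 -2*x^2 dx = -2/3;  ∫_0^1 4*x dx = 2;
    ∫_0^1 1 dx = 1.
  Sum: 1/7 − 1 + 13/5 − 5/2 − 2/3 + 2 + 1 = 331/210.
  ∫_0^1 u'(x)^2 dx = ∫_0^1 (9*x^4 - 36*x^3 + 48*x^2 - 24*x + 4) dx. Term by term:
    ∫_0^1 9*x^4 dx = 9/5;  ∫_0^1 -36*x^3 dx = -9;  ∫_0^1 48*x^2 dx = 16;
    ∫_0^1 -24*x dx = -12;  ∫_0^1 4 dx = 4.
  Sum: 9/5 − 9 + 16 − 12 + 4 = 4/5.
Adding: ||u||_{H^1}^2 = 331/210 + 4/5 = 499/210.


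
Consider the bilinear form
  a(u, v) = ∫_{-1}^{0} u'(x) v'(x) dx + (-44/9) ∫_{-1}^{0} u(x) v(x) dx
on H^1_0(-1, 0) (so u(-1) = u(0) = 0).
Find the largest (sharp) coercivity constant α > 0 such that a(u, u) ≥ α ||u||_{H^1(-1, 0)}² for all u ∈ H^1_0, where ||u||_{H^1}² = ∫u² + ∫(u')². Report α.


α = (-44/9 + π^2)/(1 + π^2)

Coercivity of a(·,·) on H^1_0(-1, 0) means a(u, u) ≥ α ||u||_{H^1}² for every u ∈ H^1_0.
The interval has length L = 1, and Poincaré/coercivity depend only on L. Here a(u, u) = ∫(u')² + (-44/9)·∫u².
Here c = -44/9 < 0 with |c| < (π/L)² = π^2, so coercivity still holds. The condition a(u,u) ≥ α||u||_{H^1}² reads (1−α)∫(u')² ≥ (α−c)∫u². Any admissible α is ≤ 1 (rapidly oscillating u have ∫u²/∫(u')² → 0), and α = 1 would force 0 ≥ (1−c)∫u², impossible since c < 1; so 1−α > 0. By the sharp Poincaré inequality on H^1_0 of an interval of length L, ∫(u')² ≥ (π/L)²∫u² with equality for the first sine mode sin(π(x−x₀)/L) (x₀ the left endpoint), so the inequality holds for all u iff (1−α)(π/L)² ≥ α − c, i.e. α ≤ ((π/L)² + c)/((π/L)² + 1) = (1 + c(L/π)²)/(1 + (L/π)²). (Direct route, valid since c ≤ 0: Poincaré gives c∫u² ≥ c(L/π)²∫(u')², so a(u,u) ≥ (1 + c(L/π)²)∫(u')², while ||u||_{H^1}² ≤ (1 + (L/π)²)∫(u')²; dividing yields the same α.) With (π/L)² = π^2 and c = -44/9, the largest admissible constant is α = ((π/L)² + c)/((π/L)² + 1).
Simplifying, α = (-44/9 + π^2)/(1 + π^2).


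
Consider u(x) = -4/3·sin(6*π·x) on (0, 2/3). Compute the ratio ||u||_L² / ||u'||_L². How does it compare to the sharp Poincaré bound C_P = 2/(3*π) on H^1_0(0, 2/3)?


||u||_L² / ||u'||_L² = 1/(6*π) < C_P = 2/(3*π).

u(x) = -4/3·sin(6*π·x), so u'(x) = -8*π*cos(6*π*x).
Writing u(x) = A·sin(kπx/L) with A = -4/3 and k = 4, use ∫_0^L sin²(kπx/L) dx = L/2 and ∫_0^L cos²(kπx/L) dx = L/2.
u² = 16/9·sin²(6*π·x) and (u')² = 64*π^2·cos²(6*π·x), and each of sin², cos² integrates to L/2 = 1/3 over (0, 2/3).
∫_0^2/3 u² dx = 16/27, so ||u||_L² = 4*sqrt(3)/9.
∫_0^2/3 (u')² dx = 64*π^2/3, so ||u'||_L² = 8*sqrt(3)*π/3.
Ratio ||u||_L² / ||u'||_L² = 1/(6*π).
Sharp Poincaré constant on H^1_0(0, 2/3) is C_P = L/π = 2/(3*π), achieved by sin(3*π/2·x).
This is the k = 4 harmonic; the ratio L/(kπ) is strictly less than C_P = L/π, consistent with the sharp inequality ||u||_L² ≤ C_P ||u'||_L².


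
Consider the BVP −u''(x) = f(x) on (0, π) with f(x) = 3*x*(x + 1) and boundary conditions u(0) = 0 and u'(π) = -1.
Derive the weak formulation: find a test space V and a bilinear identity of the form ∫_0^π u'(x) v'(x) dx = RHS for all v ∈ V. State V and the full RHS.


V = {v ∈ H^1(0, π) : v(0) = 0} (test functions vanish at x = 0 where u is specified); weak form: ∫_0^π u'v' dx = ∫_0^π (3*x*(x + 1)) v dx − v(π) for all v ∈ V.

Multiply both sides by a test function v and integrate from 0 to π:
  ∫_0^π −u''(x) v(x) dx = ∫_0^π f(x) v(x) dx.
Integrate the LHS by parts once:
  ∫_0^π −u'' v dx = −[u'(x) v(x)]_0^π + ∫_0^π u'(x) v'(x) dx.
Thus ∫_0^π u'(x) v'(x) dx = ∫_0^π f(x) v(x) dx + [u'(x) v(x)]_0^π.
Choose V so that boundary terms are either known or forced to vanish.
Mixed BC: u(0) = 0 (Dirichlet) and u'(π) = -1 (Neumann). Define V = {v ∈ H^1(0, π) : v(0) = 0}. Then [u' v]_0^π = u'(π)·v(π) − u'(0)·0 = − v(π).
Weak formulation: find u (satisfying any essential BC) such that ∫_0^π u'(x) v'(x) dx = ∫_0^π f v dx − v(π) for all v ∈ V (Dirichlet at 0 absorbed into V; Neumann datum at x = π contributes the boundary term).
Substituting f(x) = 3*x*(x + 1), the right-hand side is ∫_0^π (3*x*(x + 1)) v dx − v(π).


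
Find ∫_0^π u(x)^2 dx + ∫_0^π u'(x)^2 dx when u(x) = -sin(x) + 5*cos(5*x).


||u||_{H^1(0,π)}^2 = 326*π

u'(x) = -25*sin(5*x) - cos(x).
Expand u² and (u')² and integrate term by term on (0, π), using: for integers n ≥ 1, ∫_0^π sin²(nx) dx = ∫_0^π cos²(nx) dx = π/2; for n ≠ n', ∫_0^π sin(nx)sin(n'x) dx = ∫_0^π cos(nx)cos(n'x) dx = 0; and by product-to-sum, ∫_0^π sin(nx)cos(n'x) dx = ½∫_0^π [sin((n+n')x) + sin((n−n')x)] dx, which is 0 when n+n' is even and 2n/(n²−n'²) when n+n' is odd (it need not vanish on (0, π)).
  u² squared terms: (-1)²·∫sin(x)² dx = 1·π/2 = π/2;  (5)²·∫cos(5x)² dx = 25·π/2 = 25*π/2.
  u² cross terms: 2·(-1)·(5)·∫sin(x)·cos(5x) dx = -10·(0) = 0.
  So ∫_0^π u² dx = π/2 + 25*π/2 + 0 = 13*π.
  (u')² squared terms: (-1)²·∫cos(x)² dx = 1·π/2 = π/2;  (-25)²·∫sin(5x)² dx = 625·π/2 = 625*π/2.
  (u')² cross terms: 2·(-1)·(-25)·∫cos(x)·sin(5x) dx = 50·(0) = 0.
  So ∫_0^π (u')² dx = π/2 + 625*π/2 + 0 = 313*π.
||u||_{H^1}^2 = (13*π) + (313*π) = 326*π.


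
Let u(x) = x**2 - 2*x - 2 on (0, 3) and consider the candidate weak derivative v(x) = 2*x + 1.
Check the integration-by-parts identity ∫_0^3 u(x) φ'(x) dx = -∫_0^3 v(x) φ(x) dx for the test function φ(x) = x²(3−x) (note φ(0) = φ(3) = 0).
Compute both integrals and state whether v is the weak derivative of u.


LHS = -54/5, RHS = -621/20. No, v is not the weak derivative of u.

u(x) = x**2 - 2*x - 2, classical derivative u'(x) = 2*x - 2.
φ(x) = x²(3−x), so φ'(x) = 3*x*(2 - x).
Note φ(0) = φ(3) = 0, so the boundary term u·φ vanishes.
LHS = ∫_0^3 u(x) φ'(x) dx = ∫_0^3 (-3*x^4 + 12*x^3 - 6*x^2 - 12*x) dx. Term by term:
  ∫_0^3 -3*x^4 dx = -729/5;  ∫_0^3 12*x^3 dx = 243;  ∫_0^3 -6*x^2 dx = -54;
  ∫_0^3 -12*x dx = -54.
Sum: -729/5 + 243 − 54 − 54 = -54/5.
So LHS = -54/5.
∫_0^3 v(x) φ(x) dx = ∫_0^3 (-2*x^4 + 5*x^3 + 3*x^2) dx. Term by term:
  ∫_0^3 -2*x^4 dx = -486/5;  ∫_0^3 5*x^3 dx = 405/4;  ∫_0^3 3*x^2 dx = 27.
Sum: -486/5 + 405/4 + 27 = 621/20.
So RHS = -∫_0^3 v(x) φ(x) dx = -621/20.
LHS − RHS = 81/4 ≠ 0, so the identity fails.
(For a valid weak derivative the identity must hold for EVERY test function, in particular this one. The failure shows v is NOT the weak derivative of u.)
Correct weak derivative would be u'(x) = 2*x - 2.


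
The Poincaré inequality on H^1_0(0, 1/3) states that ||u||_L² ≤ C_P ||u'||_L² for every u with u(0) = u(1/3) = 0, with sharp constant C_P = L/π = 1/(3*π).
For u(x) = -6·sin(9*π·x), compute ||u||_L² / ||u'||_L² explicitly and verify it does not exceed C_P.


||u||_L² / ||u'||_L² = 1/(9*π) < C_P = 1/(3*π).

u(x) = -6·sin(9*π·x), so u'(x) = -54*π*cos(9*π*x).
Writing u(x) = A·sin(kπx/L) with A = -6 and k = 3, use ∫_0^L sin²(kπx/L) dx = L/2 and ∫_0^L cos²(kπx/L) dx = L/2.
u² = 36·sin²(9*π·x) and (u')² = 2916*π^2·cos²(9*π·x), and each of sin², cos² integrates to L/2 = 1/6 over (0, 1/3).
∫_0^1/3 u² dx = 6, so ||u||_L² = sqrt(6).
∫_0^1/3 (u')² dx = 486*π^2, so ||u'||_L² = 9*sqrt(6)*π.
Ratio ||u||_L² / ||u'||_L² = 1/(9*π).
Sharp Poincaré constant on H^1_0(0, 1/3) is C_P = L/π = 1/(3*π), achieved by sin(3*π·x).
This is the k = 3 harmonic; the ratio L/(kπ) is strictly less than C_P = L/π, consistent with the sharp inequality ||u||_L² ≤ C_P ||u'||_L².


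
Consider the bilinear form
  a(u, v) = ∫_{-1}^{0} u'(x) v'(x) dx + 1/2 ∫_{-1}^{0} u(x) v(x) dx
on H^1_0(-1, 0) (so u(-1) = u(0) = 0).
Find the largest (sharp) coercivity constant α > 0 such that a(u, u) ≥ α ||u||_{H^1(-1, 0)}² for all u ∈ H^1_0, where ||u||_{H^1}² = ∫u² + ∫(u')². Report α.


α = (1/2 + π^2)/(1 + π^2)

Coercivity of a(·,·) on H^1_0(-1, 0) means a(u, u) ≥ α ||u||_{H^1}² for every u ∈ H^1_0.
The interval has length L = 1, and Poincaré/coercivity depend only on L. Here a(u, u) = ∫(u')² + (1/2)·∫u².
Here 0 < c = 1/2 < 1. The condition a(u,u) ≥ α||u||_{H^1}² reads (1−α)∫(u')² ≥ (α−c)∫u². Any admissible α is ≤ 1 (rapidly oscillating u have ∫u²/∫(u')² → 0), and α = 1 would force 0 ≥ (1−c)∫u², impossible since c < 1; so 1−α > 0. By the sharp Poincaré inequality on H^1_0 of an interval of length L, ∫(u')² ≥ (π/L)²∫u² with equality for the first sine mode sin(π(x−x₀)/L) (x₀ the left endpoint), so the inequality holds for all u iff (1−α)(π/L)² ≥ α − c, i.e. α ≤ ((π/L)² + c)/((π/L)² + 1) = (1 + c(L/π)²)/(1 + (L/π)²). With (π/L)² = π^2 and c = 1/2, the largest admissible constant is α = ((π/L)² + c)/((π/L)² + 1).
Simplifying, α = (1/2 + π^2)/(1 + π^2).


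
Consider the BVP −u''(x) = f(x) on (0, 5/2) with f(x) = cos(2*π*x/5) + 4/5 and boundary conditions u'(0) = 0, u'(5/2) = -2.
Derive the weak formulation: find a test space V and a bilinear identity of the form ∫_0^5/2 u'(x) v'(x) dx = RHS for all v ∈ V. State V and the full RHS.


V = H^1(0, 5/2) (v unrestricted at boundary; u is determined up to an additive constant); weak form: ∫_0^5/2 u'v' dx = ∫_0^5/2 (cos(2*π*x/5) + 4/5) v dx − 2·v(5/2) for all v ∈ V.

Multiply both sides by a test function v and integrate from 0 to 5/2:
  ∫_0^5/2 −u''(x) v(x) dx = ∫_0^5/2 f(x) v(x) dx.
Integrate the LHS by parts once:
  ∫_0^5/2 −u'' v dx = −[u'(x) v(x)]_0^5/2 + ∫_0^5/2 u'(x) v'(x) dx.
Thus ∫_0^5/2 u'(x) v'(x) dx = ∫_0^5/2 f(x) v(x) dx + [u'(x) v(x)]_0^5/2.
Choose V so that boundary terms are either known or forced to vanish.
u has inhomogeneous Neumann u'(0) = 0, u'(5/2) = -2. [u' v]_0^5/2 = (-2)·v(5/2) − (0)·v(0) = − 2·v(5/2). Take V = H^1(0, 5/2); boundary term becomes part of RHS.
Weak formulation: find u (satisfying any essential BC) such that ∫_0^5/2 u'(x) v'(x) dx = ∫_0^5/2 f v dx − 2·v(5/2) for all v ∈ V (Neumann data are natural BCs: they enter the RHS as boundary terms).
Substituting f(x) = cos(2*π*x/5) + 4/5, the right-hand side is ∫_0^5/2 (cos(2*π*x/5) + 4/5) v dx − 2·v(5/2).
Compatibility check (pure Neumann): taking v ≡ 1 ∈ V gives 0 = ∫_0^5/2 f dx + (-2) − (0), i.e. ∫_0^5/2 f dx must equal u'(0) − u'(5/2) = 2. Indeed ∫_0^5/2 (cos(2*π*x/5) + 4/5) dx = 2, so the data are compatible. The solution is then unique only up to an additive constant (fix it e.g. by requiring ∫_0^5/2 u dx = 0).


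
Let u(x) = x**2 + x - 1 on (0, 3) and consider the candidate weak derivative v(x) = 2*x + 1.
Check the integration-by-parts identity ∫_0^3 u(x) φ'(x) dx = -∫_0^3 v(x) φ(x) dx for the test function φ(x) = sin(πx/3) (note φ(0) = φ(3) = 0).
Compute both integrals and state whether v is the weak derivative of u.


LHS = -24/π, RHS = -24/π. Yes, v = u' weakly.

u(x) = x**2 + x - 1, classical derivative u'(x) = 2*x + 1.
φ(x) = sin(πx/3), so φ'(x) = π*cos(π*x/3)/3.
Note φ(0) = φ(3) = 0, so the boundary term u·φ vanishes.
LHS = ∫_0^3 u(x) φ'(x) dx = ∫_0^3 (π*x^2*cos(π*x/3)/3 + π*x*cos(π*x/3)/3 - π*cos(π*x/3)/3) dx. Term by term:
  ∫_0^3 -π*cos(π*x/3)/3 dx = 0;  ∫_0^3 π*x*cos(π*x/3)/3 dx = -6/π;  ∫_0^3 π*x^2*cos(π*x/3)/3 dx = -18/π.
Sum: 0 − 6/π − 18/π = -24/π.
So LHS = -24/π.
∫_0^3 v(x) φ(x) dx = ∫_0^3 (2*x*sin(π*x/3) + sin(π*x/3)) dx. Term by term:
  ∫_0^3 2*x*sin(π*x/3) dx = 18/π;  ∫_0^3 sin(π*x/3) dx = 6/π.
Sum: 18/π + 6/π = 24/π.
So RHS = -∫_0^3 v(x) φ(x) dx = -24/π.
LHS = RHS, so the identity holds for this test φ.
Moreover u is smooth here and v(x) = u'(x) = 2*x + 1 pointwise, so the identity holds for every test function. Hence v is the weak derivative of u.


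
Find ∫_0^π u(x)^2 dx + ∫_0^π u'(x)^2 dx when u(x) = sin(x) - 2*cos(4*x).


||u||_{H^1(0,π)}^2 = 136/15 + 35*π

u'(x) = 8*sin(4*x) + cos(x).
Expand u² and (u')² and integrate term by term on (0, π), using: for integers n ≥ 1, ∫_0^π sin²(nx) dx = ∫_0^π cos²(nx) dx = π/2; for n ≠ n', ∫_0^π sin(nx)sin(n'x) dx = ∫_0^π cos(nx)cos(n'x) dx = 0; and by product-to-sum, ∫_0^π sin(nx)cos(n'x) dx = ½∫_0^π [sin((n+n')x) + sin((n−n')x)] dx, which is 0 when n+n' is even and 2n/(n²−n'²) when n+n' is odd (it need not vanish on (0, π)).
  u² squared terms: (-2)²·∫cos(4x)² dx = 4·π/2 = 2*π;  (1)²·∫sin(x)² dx = 1·π/2 = π/2.
  u² cross terms: 2·(-2)·(1)·∫cos(4x)·sin(x) dx = -4·(-2/15) = 8/15.
  So ∫_0^π u² dx = 2*π + π/2 + 8/15 = 8/15 + 5*π/2.
  (u')² squared terms: (8)²·∫sin(4x)² dx = 64·π/2 = 32*π;  (1)²·∫cos(x)² dx = 1·π/2 = π/2.
  (u')² cross terms: 2·(8)·(1)·∫sin(4x)·cos(x) dx = 16·(8/15) = 128/15.
  So ∫_0^π (u')² dx = 32*π + π/2 + 128/15 = 128/15 + 65*π/2.
||u||_{H^1}^2 = (8/15 + 5*π/2) + (128/15 + 65*π/2) = 136/15 + 35*π.


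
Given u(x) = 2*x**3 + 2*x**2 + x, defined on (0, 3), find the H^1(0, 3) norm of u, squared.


||u||_{H^1}^2 = 199959/35

The H^1 norm (squared) on an interval (0, L) is
  ||u||_{H^1}^2 = ∫_0^L u(x)^2 dx + ∫_0^L u'(x)^2 dx.
Compute u'(x) = 6*x**2 + 4*x + 1.
Then u(x)^2 = 4*x**6 + 8*x**5 + 8*x**4 + 4*x**3 + x**2 and u'(x)^2 = 36*x**4 + 48*x**3 + 28*x**2 + 8*x + 1.
Integrate each monomial from 0 to 3 using ∫_0^3 c·x^n dx = c·3^(n+1)/(n+1):
  ∫_0^3 u(x)^2 dx = ∫_0^3 (4*x^6 + 8*x^5 + 8*x^4 + 4*x^3 + x^2) dx. Term by term:
    ∫_0^3 4*x^6 dx = 8748/7;  ∫_0^3 8*x^5 dx = 972;  ∫_0^3 8*x^4 dx = 1944/5;
    ∫_0^3 4*x^3 dx = 81;  ∫_0^3 x^2 dx = 9.
  Sum: 8748/7 + 972 + 1944/5 + 81 + 9 = 94518/35.
  ∫_0^3 u'(x)^2 dx = ∫_0^3 (36*x^4 + 48*x^3 + 28*x^2 + 8*x + 1) dx. Term by term:
    ∫_0^3 36*x^4 dx = 8748/5;  ∫_0^3 48*x^3 dx = 972;  ∫_0^3 28*x^2 dx = 252;
    ∫_0^3 8*x dx = 36;  ∫_0^3 1 dx = 3.
  Sum: 8748/5 + 972 + 252 + 36 + 3 = 15063/5.
Adding: ||u||_{H^1}^2 = 94518/35 + 15063/5 = 199959/35.


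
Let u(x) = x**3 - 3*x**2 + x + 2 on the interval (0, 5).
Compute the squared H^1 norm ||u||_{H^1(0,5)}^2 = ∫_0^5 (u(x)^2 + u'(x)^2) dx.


||u||_{H^1}^2 = 139225/42

The H^1 norm (squared) on an interval (0, L) is
  ||u||_{H^1}^2 = ∫_0^L u(x)^2 dx + ∫_0^L u'(x)^2 dx.
Compute u'(x) = 3*x**2 - 6*x + 1.
Then u(x)^2 = x**6 - 6*x**5 + 11*x**4 - 2*x**3 - 11*x**2 + 4*x + 4 and u'(x)^2 = 9*x**4 - 36*x**3 + 42*x**2 - 12*x + 1.
Integrate each monomial from 0 to 5 using ∫_0^5 c·x^n dx = c·5^(n+1)/(n+1):
  ∫_0^5 u(x)^2 dx = ∫_0^5 (x^6 - 6*x^5 + 11*x^4 - 2*x^3 - 11*x^2 + 4*x + 4) dx. Term by term:
    ∫_0^5 x^6 dx = 78125/7;  ∫_0^5 -6*x^5 dx = -15625;  ∫_0^5 11*x^4 dx = 6875;
    ∫_0^5 -2*x^3 dx = -625/2;  ∫_0^5 -11*x^2 dx = -1375/3;  ∫_0^5 4*x dx = 50;
    ∫_0^5 4 dx = 20.
  Sum: 78125/7 − 15625 + 6875 − 625/2 − 1375/3 + 50 + 20 = 71815/42.
  ∫_0^5 u'(x)^2 dx = ∫_0^5 (9*x^4 - 36*x^3 + 42*x^2 - 12*x + 1) dx. Term by term:
    ∫_0^5 9*x^4 dx = 5625;  ∫_0^5 -36*x^3 dx = -5625;  ∫_0^5 42*x^2 dx = 1750;
    ∫_0^5 -12*x dx = -150;  ∫_0^5 1 dx = 5.
  Sum: 5625 − 5625 + 1750 − 150 + 5 = 1605.
Adding: ||u||_{H^1}^2 = 71815/42 + 1605 = 139225/42.


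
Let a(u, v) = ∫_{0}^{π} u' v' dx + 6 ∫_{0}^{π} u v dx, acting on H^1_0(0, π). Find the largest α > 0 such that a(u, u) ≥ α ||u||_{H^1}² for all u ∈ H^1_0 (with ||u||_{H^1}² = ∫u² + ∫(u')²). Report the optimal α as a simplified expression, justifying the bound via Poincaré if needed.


α = 1

Coercivity of a(·,·) on H^1_0(0, π) means a(u, u) ≥ α ||u||_{H^1}² for every u ∈ H^1_0.
The interval has length L = π, and Poincaré/coercivity depend only on L. Here a(u, u) = ∫(u')² + (6)·∫u².
Here c = 6 ≥ 1, so a(u,u) = ∫(u')² + c∫u² ≥ ∫(u')² + ∫u² = ||u||_{H^1}², i.e. α = 1 works. No larger α is possible: a(u,u) ≥ α||u||_{H^1}² means (1−α)∫(u')² ≥ (α−c)∫u², and for the modes u_n = sin(nπ(x−x₀)/L) (x₀ the left endpoint) one has ∫u_n²/∫(u_n')² = (L/(nπ))² → 0, so a(u_n,u_n)/||u_n||_{H^1}² → 1. Hence the optimal constant is α = 1.
Therefore α = 1.


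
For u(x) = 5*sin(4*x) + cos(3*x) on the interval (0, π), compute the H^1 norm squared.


||u||_{H^1(0,π)}^2 = 800/7 + 435*π/2

u'(x) = -3*sin(3*x) + 20*cos(4*x).
Expand u² and (u')² and integrate term by term on (0, π), using: for integers n ≥ 1, ∫_0^π sin²(nx) dx = ∫_0^π cos²(nx) dx = π/2; for n ≠ n', ∫_0^π sin(nx)sin(n'x) dx = ∫_0^π cos(nx)cos(n'x) dx = 0; and by product-to-sum, ∫_0^π sin(nx)cos(n'x) dx = ½∫_0^π [sin((n+n')x) + sin((n−n')x)] dx, which is 0 when n+n' is even and 2n/(n²−n'²) when n+n' is odd (it need not vanish on (0, π)).
  u² squared terms: (5)²·∫sin(4x)² dx = 25·π/2 = 25*π/2;  (1)²·∫cos(3x)² dx = 1·π/2 = π/2.
  u² cross terms: 2·(5)·(1)·∫sin(4x)·cos(3x) dx = 10·(8/7) = 80/7.
  So ∫_0^π u² dx = 25*π/2 + π/2 + 80/7 = 80/7 + 13*π.
  (u')² squared terms: (-3)²·∫sin(3x)² dx = 9·π/2 = 9*π/2;  (20)²·∫cos(4x)² dx = 400·π/2 = 200*π.
  (u')² cross terms: 2·(-3)·(20)·∫sin(3x)·cos(4x) dx = -120·(-6/7) = 720/7.
  So ∫_0^π (u')² dx = 9*π/2 + 200*π + 720/7 = 720/7 + 409*π/2.
||u||_{H^1}^2 = (80/7 + 13*π) + (720/7 + 409*π/2) = 800/7 + 435*π/2.


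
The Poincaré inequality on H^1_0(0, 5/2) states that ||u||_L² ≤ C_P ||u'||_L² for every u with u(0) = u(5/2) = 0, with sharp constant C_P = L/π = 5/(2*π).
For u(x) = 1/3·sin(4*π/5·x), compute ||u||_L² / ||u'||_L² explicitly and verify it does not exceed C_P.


||u||_L² / ||u'||_L² = 5/(4*π) < C_P = 5/(2*π).

u(x) = 1/3·sin(4*π/5·x), so u'(x) = 4*π*cos(4*π*x/5)/15.
Writing u(x) = A·sin(kπx/L) with A = 1/3 and k = 2, use ∫_0^L sin²(kπx/L) dx = L/2 and ∫_0^L cos²(kπx/L) dx = L/2.
u² = 1/9·sin²(4*π/5·x) and (u')² = 16*π^2/225·cos²(4*π/5·x), and each of sin², cos² integrates to L/2 = 5/4 over (0, 5/2).
∫_0^5/2 u² dx = 5/36, so ||u||_L² = sqrt(5)/6.
∫_0^5/2 (u')² dx = 4*π^2/45, so ||u'||_L² = 2*sqrt(5)*π/15.
Ratio ||u||_L² / ||u'||_L² = 5/(4*π).
Sharp Poincaré constant on H^1_0(0, 5/2) is C_P = L/π = 5/(2*π), achieved by sin(2*π/5·x).
This is the k = 2 harmonic; the ratio L/(kπ) is strictly less than C_P = L/π, consistent with the sharp inequality ||u||_L² ≤ C_P ||u'||_L².


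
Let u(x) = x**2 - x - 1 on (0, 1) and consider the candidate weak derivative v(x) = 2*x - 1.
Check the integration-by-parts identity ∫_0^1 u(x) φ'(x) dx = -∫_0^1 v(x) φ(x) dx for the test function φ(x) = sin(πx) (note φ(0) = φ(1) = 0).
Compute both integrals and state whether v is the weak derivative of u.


LHS = 0, RHS = 0. Yes, v = u' weakly.

u(x) = x**2 - x - 1, classical derivative u'(x) = 2*x - 1.
φ(x) = sin(πx), so φ'(x) = π*cos(π*x).
Note φ(0) = φ(1) = 0, so the boundary term u·φ vanishes.
LHS = ∫_0^1 u(x) φ'(x) dx = ∫_0^1 (π*x^2*cos(π*x) - π*x*cos(π*x) - π*cos(π*x)) dx. Term by term:
  ∫_0^1 -π*cos(π*x) dx = 0;  ∫_0^1 π*x^2*cos(π*x) dx = -2/π;  ∫_0^1 -π*x*cos(π*x) dx = 2/π.
Sum: 0 − 2/π + 2/π = 0.
So LHS = 0.
∫_0^1 v(x) φ(x) dx = ∫_0^1 (2*x*sin(π*x) - sin(π*x)) dx. Term by term:
  ∫_0^1 -sin(π*x) dx = -2/π;  ∫_0^1 2*x*sin(π*x) dx = 2/π.
Sum: -2/π + 2/π = 0.
So RHS = -∫_0^1 v(x) φ(x) dx = 0.
LHS = RHS, so the identity holds for this test φ.
Moreover u is smooth here and v(x) = u'(x) = 2*x - 1 pointwise, so the identity holds for every test function. Hence v is the weak derivative of u.


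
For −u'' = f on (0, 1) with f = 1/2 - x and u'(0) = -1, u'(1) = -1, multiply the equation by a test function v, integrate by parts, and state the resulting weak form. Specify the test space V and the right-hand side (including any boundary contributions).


V = H^1(0, 1) (v unrestricted at boundary; u is determined up to an additive constant); weak form: ∫_0^1 u'v' dx = ∫_0^1 (1/2 - x) v dx − v(1) + v(0) for all v ∈ V.

Multiply both sides by a test function v and integrate from 0 to 1:
  ∫_0^1 −u''(x) v(x) dx = ∫_0^1 f(x) v(x) dx.
Integrate the LHS by parts once:
  ∫_0^1 −u'' v dx = −[u'(x) v(x)]_0^1 + ∫_0^1 u'(x) v'(x) dx.
Thus ∫_0^1 u'(x) v'(x) dx = ∫_0^1 f(x) v(x) dx + [u'(x) v(x)]_0^1.
Choose V so that boundary terms are either known or forced to vanish.
u has inhomogeneous Neumann u'(0) = -1, u'(1) = -1. [u' v]_0^1 = (-1)·v(1) − (-1)·v(0) = − v(1) + v(0). Take V = H^1(0, 1); boundary term becomes part of RHS.
Weak formulation: find u (satisfying any essential BC) such that ∫_0^1 u'(x) v'(x) dx = ∫_0^1 f v dx − v(1) + v(0) for all v ∈ V (Neumann data are natural BCs: they enter the RHS as boundary terms).
Substituting f(x) = 1/2 - x, the right-hand side is ∫_0^1 (1/2 - x) v dx − v(1) + v(0).
Compatibility check (pure Neumann): taking v ≡ 1 ∈ V gives 0 = ∫_0^1 f dx + (-1) − (-1), i.e. ∫_0^1 f dx must equal u'(0) − u'(1) = 0. Indeed ∫_0^1 (1/2 - x) dx = 0, so the data are compatible. The solution is then unique only up to an additive constant (fix it e.g. by requiring ∫_0^1 u dx = 0).


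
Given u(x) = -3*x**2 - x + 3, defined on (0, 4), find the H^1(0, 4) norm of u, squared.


||u||_{H^1}^2 = 40808/15

The H^1 norm (squared) on an interval (0, L) is
  ||u||_{H^1}^2 = ∫_0^L u(x)^2 dx + ∫_0^L u'(x)^2 dx.
Compute u'(x) = -6*x - 1.
Then u(x)^2 = 9*x**4 + 6*x**3 - 17*x**2 - 6*x + 9 and u'(x)^2 = 36*x**2 + 12*x + 1.
Integrate each monomial from 0 to 4 using ∫_0^4 c·x^n dx = c·4^(n+1)/(n+1):
  ∫_0^4 u(x)^2 dx = ∫_0^4 (9*x^4 + 6*x^3 - 17*x^2 - 6*x + 9) dx. Term by term:
    ∫_0^4 9*x^4 dx = 9216/5;  ∫_0^4 6*x^3 dx = 384;  ∫_0^4 -17*x^2 dx = -1088/3;
    ∫_0^4 -6*x dx = -48;  ∫_0^4 9 dx = 36.
  Sum: 9216/5 + 384 − 1088/3 − 48 + 36 = 27788/15.
  ∫_0^4 u'(x)^2 dx = ∫_0^4 (36*x^2 + 12*x + 1) dx. Term by term:
    ∫_0^4 36*x^2 dx = 768;  ∫_0^4 12*x dx = 96;  ∫_0^4 1 dx = 4.
  Sum: 768 + 96 + 4 = 868.
Adding: ||u||_{H^1}^2 = 27788/15 + 868 = 40808/15.


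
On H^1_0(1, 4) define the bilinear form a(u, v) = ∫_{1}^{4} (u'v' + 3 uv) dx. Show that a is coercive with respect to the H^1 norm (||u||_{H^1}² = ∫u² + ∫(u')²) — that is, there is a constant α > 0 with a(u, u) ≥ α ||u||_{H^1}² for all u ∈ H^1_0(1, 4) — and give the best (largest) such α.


α = 1

Coercivity of a(·,·) on H^1_0(1, 4) means a(u, u) ≥ α ||u||_{H^1}² for every u ∈ H^1_0.
The interval has length L = 3, and Poincaré/coercivity depend only on L. Here a(u, u) = ∫(u')² + (3)·∫u².
Here c = 3 ≥ 1, so a(u,u) = ∫(u')² + c∫u² ≥ ∫(u')² + ∫u² = ||u||_{H^1}², i.e. α = 1 works. No larger α is possible: a(u,u) ≥ α||u||_{H^1}² means (1−α)∫(u')² ≥ (α−c)∫u², and for the modes u_n = sin(nπ(x−x₀)/L) (x₀ the left endpoint) one has ∫u_n²/∫(u_n')² = (L/(nπ))² → 0, so a(u_n,u_n)/||u_n||_{H^1}² → 1. Hence the optimal constant is α = 1.
Therefore α = 1.


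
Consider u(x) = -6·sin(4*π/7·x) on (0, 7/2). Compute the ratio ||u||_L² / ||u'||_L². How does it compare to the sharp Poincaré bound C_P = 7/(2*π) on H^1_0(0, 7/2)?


||u||_L² / ||u'||_L² = 7/(4*π) < C_P = 7/(2*π).

u(x) = -6·sin(4*π/7·x), so u'(x) = -24*π*cos(4*π*x/7)/7.
Writing u(x) = A·sin(kπx/L) with A = -6 and k = 2, use ∫_0^L sin²(kπx/L) dx = L/2 and ∫_0^L cos²(kπx/L) dx = L/2.
u² = 36·sin²(4*π/7·x) and (u')² = 576*π^2/49·cos²(4*π/7·x), and each of sin², cos² integrates to L/2 = 7/4 over (0, 7/2).
∫_0^7/2 u² dx = 63, so ||u||_L² = 3*sqrt(7).
∫_0^7/2 (u')² dx = 144*π^2/7, so ||u'||_L² = 12*sqrt(7)*π/7.
Ratio ||u||_L² / ||u'||_L² = 7/(4*π).
Sharp Poincaré constant on H^1_0(0, 7/2) is C_P = L/π = 7/(2*π), achieved by sin(2*π/7·x).
This is the k = 2 harmonic; the ratio L/(kπ) is strictly less than C_P = L/π, consistent with the sharp inequality ||u||_L² ≤ C_P ||u'||_L².


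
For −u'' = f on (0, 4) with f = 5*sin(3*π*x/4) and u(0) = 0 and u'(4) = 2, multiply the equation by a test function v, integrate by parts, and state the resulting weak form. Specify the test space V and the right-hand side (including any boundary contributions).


V = {v ∈ H^1(0, 4) : v(0) = 0} (test functions vanish at x = 0 where u is specified); weak form: ∫_0^4 u'v' dx = ∫_0^4 (5*sin(3*π*x/4)) v dx + 2·v(4) for all v ∈ V.

Multiply both sides by a test function v and integrate from 0 to 4:
  ∫_0^4 −u''(x) v(x) dx = ∫_0^4 f(x) v(x) dx.
Integrate the LHS by parts once:
  ∫_0^4 −u'' v dx = −[u'(x) v(x)]_0^4 + ∫_0^4 u'(x) v'(x) dx.
Thus ∫_0^4 u'(x) v'(x) dx = ∫_0^4 f(x) v(x) dx + [u'(x) v(x)]_0^4.
Choose V so that boundary terms are either known or forced to vanish.
Mixed BC: u(0) = 0 (Dirichlet) and u'(4) = 2 (Neumann). Define V = {v ∈ H^1(0, 4) : v(0) = 0}. Then [u' v]_0^4 = u'(4)·v(4) − u'(0)·0 = 2·v(4).
Weak formulation: find u (satisfying any essential BC) such that ∫_0^4 u'(x) v'(x) dx = ∫_0^4 f v dx + 2·v(4) for all v ∈ V (Dirichlet at 0 absorbed into V; Neumann datum at x = 4 contributes the boundary term).
Substituting f(x) = 5*sin(3*π*x/4), the right-hand side is ∫_0^4 (5*sin(3*π*x/4)) v dx + 2·v(4).


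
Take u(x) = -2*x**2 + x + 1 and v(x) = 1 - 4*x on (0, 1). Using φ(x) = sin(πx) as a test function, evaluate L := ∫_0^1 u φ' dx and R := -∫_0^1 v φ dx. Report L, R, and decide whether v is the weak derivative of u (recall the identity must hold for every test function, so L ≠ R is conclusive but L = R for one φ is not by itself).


LHS = 2/π, RHS = 2/π. Yes, v = u' weakly.

u(x) = -2*x**2 + x + 1, classical derivative u'(x) = 1 - 4*x.
φ(x) = sin(πx), so φ'(x) = π*cos(π*x).
Note φ(0) = φ(1) = 0, so the boundary term u·φ vanishes.
LHS = ∫_0^1 u(x) φ'(x) dx = ∫_0^1 (-2*π*x^2*cos(π*x) + π*x*cos(π*x) + π*cos(π*x)) dx. Term by term:
  ∫_0^1 π*cos(π*x) dx = 0;  ∫_0^1 π*x*cos(π*x) dx = -2/π;  ∫_0^1 -2*π*x^2*cos(π*x) dx = 4/π.
Sum: 0 − 2/π + 4/π = 2/π.
So LHS = 2/π.
∫_0^1 v(x) φ(x) dx = ∫_0^1 (-4*x*sin(π*x) + sin(π*x)) dx. Term by term:
  ∫_0^1 -4*x*sin(π*x) dx = -4/π;  ∫_0^1 sin(π*x) dx = 2/π.
Sum: -4/π + 2/π = -2/π.
So RHS = -∫_0^1 v(x) φ(x) dx = 2/π.
LHS = RHS, so the identity holds for this test φ.
Moreover u is smooth here and v(x) = u'(x) = 1 - 4*x pointwise, so the identity holds for every test function. Hence v is the weak derivative of u.


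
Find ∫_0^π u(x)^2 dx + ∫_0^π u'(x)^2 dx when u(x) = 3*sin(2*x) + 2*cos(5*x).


||u||_{H^1(0,π)}^2 = -416/7 + 149*π/2

u'(x) = -10*sin(5*x) + 6*cos(2*x).
Expand u² and (u')² and integrate term by term on (0, π), using: for integers n ≥ 1, ∫_0^π sin²(nx) dx = ∫_0^π cos²(nx) dx = π/2; for n ≠ n', ∫_0^π sin(nx)sin(n'x) dx = ∫_0^π cos(nx)cos(n'x) dx = 0; and by product-to-sum, ∫_0^π sin(nx)cos(n'x) dx = ½∫_0^π [sin((n+n')x) + sin((n−n')x)] dx, which is 0 when n+n' is even and 2n/(n²−n'²) when n+n' is odd (it need not vanish on (0, π)).
  u² squared terms: (2)²·∫cos(5x)² dx = 4·π/2 = 2*π;  (3)²·∫sin(2x)² dx = 9·π/2 = 9*π/2.
  u² cross terms: 2·(2)·(3)·∫cos(5x)·sin(2x) dx = 12·(-4/21) = -16/7.
  So ∫_0^π u² dx = 2*π + 9*π/2 − 16/7 = -16/7 + 13*π/2.
  (u')² squared terms: (-10)²·∫sin(5x)² dx = 100·π/2 = 50*π;  (6)²·∫cos(2x)² dx = 36·π/2 = 18*π.
  (u')² cross terms: 2·(-10)·(6)·∫sin(5x)·cos(2x) dx = -120·(10/21) = -400/7.
  So ∫_0^π (u')² dx = 50*π + 18*π − 400/7 = -400/7 + 68*π.
||u||_{H^1}^2 = (-16/7 + 13*π/2) + (-400/7 + 68*π) = -416/7 + 149*π/2.


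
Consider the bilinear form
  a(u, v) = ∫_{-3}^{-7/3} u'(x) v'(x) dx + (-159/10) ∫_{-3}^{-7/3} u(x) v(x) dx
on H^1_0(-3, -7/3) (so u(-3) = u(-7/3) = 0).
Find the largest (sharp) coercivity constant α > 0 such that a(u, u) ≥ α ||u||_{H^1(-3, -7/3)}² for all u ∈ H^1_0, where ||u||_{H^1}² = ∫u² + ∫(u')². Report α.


α = 3*(-106 + 15*π^2)/(5*(4 + 9*π^2))

Coercivity of a(·,·) on H^1_0(-3, -7/3) means a(u, u) ≥ α ||u||_{H^1}² for every u ∈ H^1_0.
The interval has length L = 2/3, and Poincaré/coercivity depend only on L. Here a(u, u) = ∫(u')² + (-159/10)·∫u².
Here c = -159/10 < 0 with |c| < (π/L)² = 9*π^2/4, so coercivity still holds. The condition a(u,u) ≥ α||u||_{H^1}² reads (1−α)∫(u')² ≥ (α−c)∫u². Any admissible α is ≤ 1 (rapidly oscillating u have ∫u²/∫(u')² → 0), and α = 1 would force 0 ≥ (1−c)∫u², impossible since c < 1; so 1−α > 0. By the sharp Poincaré inequality on H^1_0 of an interval of length L, ∫(u')² ≥ (π/L)²∫u² with equality for the first sine mode sin(π(x−x₀)/L) (x₀ the left endpoint), so the inequality holds for all u iff (1−α)(π/L)² ≥ α − c, i.e. α ≤ ((π/L)² + c)/((π/L)² + 1) = (1 + c(L/π)²)/(1 + (L/π)²). (Direct route, valid since c ≤ 0: Poincaré gives c∫u² ≥ c(L/π)²∫(u')², so a(u,u) ≥ (1 + c(L/π)²)∫(u')², while ||u||_{H^1}² ≤ (1 + (L/π)²)∫(u')²; dividing yields the same α.) With (π/L)² = 9*π^2/4 and c = -159/10, the largest admissible constant is α = ((π/L)² + c)/((π/L)² + 1).
Simplifying, α = 3*(-106 + 15*π^2)/(5*(4 + 9*π^2)).


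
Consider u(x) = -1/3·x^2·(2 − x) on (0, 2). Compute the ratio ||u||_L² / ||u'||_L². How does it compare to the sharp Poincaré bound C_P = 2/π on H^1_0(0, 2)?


||u||_L² / ||u'||_L² = sqrt(14)/7 < C_P = 2/π.

u(x) = -1/3·x^2·(2 − x), so u'(x) = x*(3*x - 4)/3.
u(x) = -1/3·x^2·(2 − x) vanishes at x = 0 and x = 2, so u ∈ H^1_0(0, 2). Differentiate via the product rule and integrate the resulting polynomials term by term.
  ∫_0^2 u² dx = ∫_0^2 (x^6/9 - 4*x^5/9 + 4*x^4/9) dx. Term by term:
    ∫_0^2 x^6/9 dx = 128/63;  ∫_0^2 -4*x^5/9 dx = -128/27;  ∫_0^2 4*x^4/9 dx = 128/45.
  Sum: 128/63 − 128/27 + 128/45 = 128/945.
  ∫_0^2 (u')² dx = ∫_0^2 (x^4 - 8*x^3/3 + 16*x^2/9) dx. Term by term:
    ∫_0^2 x^4 dx = 32/5;  ∫_0^2 -8*x^3/3 dx = -32/3;  ∫_0^2 16*x^2/9 dx = 128/27.
  Sum: 32/5 − 32/3 + 128/27 = 64/135.
∫_0^2 u² dx = 128/945, so ||u||_L² = 8*sqrt(210)/315.
∫_0^2 (u')² dx = 64/135, so ||u'||_L² = 8*sqrt(15)/45.
Ratio ||u||_L² / ||u'||_L² = sqrt(14)/7.
Sharp Poincaré constant on H^1_0(0, 2) is C_P = L/π = 2/π, achieved by sin(π/2·x).
A polynomial bump cannot attain the sharp Poincaré constant (only the first sine eigenfunction does), so the ratio is strictly less than C_P, consistent with ||u||_L² ≤ C_P ||u'||_L².


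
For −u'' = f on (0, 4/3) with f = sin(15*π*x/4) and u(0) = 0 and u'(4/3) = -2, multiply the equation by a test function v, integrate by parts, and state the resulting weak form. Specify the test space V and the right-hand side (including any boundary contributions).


V = {v ∈ H^1(0, 4/3) : v(0) = 0} (test functions vanish at x = 0 where u is specified); weak form: ∫_0^4/3 u'v' dx = ∫_0^4/3 (sin(15*π*x/4)) v dx − 2·v(4/3) for all v ∈ V.

Multiply both sides by a test function v and integrate from 0 to 4/3:
  ∫_0^4/3 −u''(x) v(x) dx = ∫_0^4/3 f(x) v(x) dx.
Integrate the LHS by parts once:
  ∫_0^4/3 −u'' v dx = −[u'(x) v(x)]_0^4/3 + ∫_0^4/3 u'(x) v'(x) dx.
Thus ∫_0^4/3 u'(x) v'(x) dx = ∫_0^4/3 f(x) v(x) dx + [u'(x) v(x)]_0^4/3.
Choose V so that boundary terms are either known or forced to vanish.
Mixed BC: u(0) = 0 (Dirichlet) and u'(4/3) = -2 (Neumann). Define V = {v ∈ H^1(0, 4/3) : v(0) = 0}. Then [u' v]_0^4/3 = u'(4/3)·v(4/3) − u'(0)·0 = − 2·v(4/3).
Weak formulation: find u (satisfying any essential BC) such that ∫_0^4/3 u'(x) v'(x) dx = ∫_0^4/3 f v dx − 2·v(4/3) for all v ∈ V (Dirichlet at 0 absorbed into V; Neumann datum at x = 4/3 contributes the boundary term).
Substituting f(x) = sin(15*π*x/4), the right-hand side is ∫_0^4/3 (sin(15*π*x/4)) v dx − 2·v(4/3).


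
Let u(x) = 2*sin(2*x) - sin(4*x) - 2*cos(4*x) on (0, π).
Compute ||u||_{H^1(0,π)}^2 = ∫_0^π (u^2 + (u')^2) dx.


||u||_{H^1(0,π)}^2 = 105*π/2

u'(x) = 8*sin(4*x) + 4*cos(2*x) - 4*cos(4*x).
Expand u² and (u')² and integrate term by term on (0, π), using: for integers n ≥ 1, ∫_0^π sin²(nx) dx = ∫_0^π cos²(nx) dx = π/2; for n ≠ n', ∫_0^π sin(nx)sin(n'x) dx = ∫_0^π cos(nx)cos(n'x) dx = 0; and by product-to-sum, ∫_0^π sin(nx)cos(n'x) dx = ½∫_0^π [sin((n+n')x) + sin((n−n')x)] dx, which is 0 when n+n' is even and 2n/(n²−n'²) when n+n' is odd (it need not vanish on (0, π)).
  u² squared terms: (-1)²·∫sin(4x)² dx = 1·π/2 = π/2;  (-2)²·∫cos(4x)² dx = 4·π/2 = 2*π;  (2)²·∫sin(2x)² dx = 4·π/2 = 2*π.
  u² cross terms: 2·(-1)·(-2)·∫sin(4x)·cos(4x) dx = 4·(0) = 0;  2·(-1)·(2)·∫sin(4x)·sin(2x) dx = -4·(0) = 0;  2·(-2)·(2)·∫cos(4x)·sin(2x) dx = -8·(0) = 0.
  So ∫_0^π u² dx = π/2 + 2*π + 2*π + 0 + 0 + 0 = 9*π/2.
  (u')² squared terms: (-4)²·∫cos(4x)² dx = 16·π/2 = 8*π;  (4)²·∫cos(2x)² dx = 16·π/2 = 8*π;  (8)²·∫sin(4x)² dx = 64·π/2 = 32*π.
  (u')² cross terms: 2·(-4)·(4)·∫cos(4x)·cos(2x) dx = -32·(0) = 0;  2·(-4)·(8)·∫cos(4x)·sin(4x) dx = -64·(0) = 0;  2·(4)·(8)·∫cos(2x)·sin(4x) dx = 64·(0) = 0.
  So ∫_0^π (u')² dx = 8*π + 8*π + 32*π + 0 + 0 + 0 = 48*π.
||u||_{H^1}^2 = (9*π/2) + (48*π) = 105*π/2.


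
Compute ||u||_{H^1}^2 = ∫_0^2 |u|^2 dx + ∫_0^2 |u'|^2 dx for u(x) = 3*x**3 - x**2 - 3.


||u||_{H^1}^2 = 47674/105

The H^1 norm (squared) on an interval (0, L) is
  ||u||_{H^1}^2 = ∫_0^L u(x)^2 dx + ∫_0^L u'(x)^2 dx.
Compute u'(x) = 9*x**2 - 2*x.
Then u(x)^2 = 9*x**6 - 6*x**5 + x**4 - 18*x**3 + 6*x**2 + 9 and u'(x)^2 = 81*x**4 - 36*x**3 + 4*x**2.
Integrate each monomial from 0 to 2 using ∫_0^2 c·x^n dx = c·2^(n+1)/(n+1):
  ∫_0^2 u(x)^2 dx = ∫_0^2 (9*x^6 - 6*x^5 + x^4 - 18*x^3 + 6*x^2 + 9) dx. Term by term:
    ∫_0^2 9*x^6 dx = 1152/7;  ∫_0^2 -6*x^5 dx = -64;  ∫_0^2 x^4 dx = 32/5;
    ∫_0^2 -18*x^3 dx = -72;  ∫_0^2 6*x^2 dx = 16;  ∫_0^2 9 dx = 18.
  Sum: 1152/7 − 64 + 32/5 − 72 + 16 + 18 = 2414/35.
  ∫_0^2 u'(x)^2 dx = ∫_0^2 (81*x^4 - 36*x^3 + 4*x^2) dx. Term by term:
    ∫_0^2 81*x^4 dx = 2592/5;  ∫_0^2 -36*x^3 dx = -144;  ∫_0^2 4*x^2 dx = 32/3.
  Sum: 2592/5 − 144 + 32/3 = 5776/15.
Adding: ||u||_{H^1}^2 = 2414/35 + 5776/15 = 47674/105.


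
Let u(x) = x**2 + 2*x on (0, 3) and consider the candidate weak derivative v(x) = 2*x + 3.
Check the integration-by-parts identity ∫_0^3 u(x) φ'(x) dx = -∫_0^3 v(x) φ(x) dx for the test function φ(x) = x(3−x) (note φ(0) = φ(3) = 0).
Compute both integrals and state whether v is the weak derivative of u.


LHS = -45/2, RHS = -27. No, v is not the weak derivative of u.

u(x) = x**2 + 2*x, classical derivative u'(x) = 2*x + 2.
φ(x) = x(3−x), so φ'(x) = 3 - 2*x.
Note φ(0) = φ(3) = 0, so the boundary term u·φ vanishes.
LHS = ∫_0^3 u(x) φ'(x) dx = ∫_0^3 (-2*x^3 - x^2 + 6*x) dx. Term by term:
  ∫_0^3 -2*x^3 dx = -81/2;  ∫_0^3 -x^2 dx = -9;  ∫_0^3 6*x dx = 27.
Sum: -81/2 − 9 + 27 = -45/2.
So LHS = -45/2.
∫_0^3 v(x) φ(x) dx = ∫_0^3 (-2*x^3 + 3*x^2 + 9*x) dx. Term by term:
  ∫_0^3 -2*x^3 dx = -81/2;  ∫_0^3 3*x^2 dx = 27;  ∫_0^3 9*x dx = 81/2.
Sum: -81/2 + 27 + 81/2 = 27.
So RHS = -∫_0^3 v(x) φ(x) dx = -27.
LHS − RHS = 9/2 ≠ 0, so the identity fails.
(For a valid weak derivative the identity must hold for EVERY test function, in particular this one. The failure shows v is NOT the weak derivative of u.)
Correct weak derivative would be u'(x) = 2*x + 2.


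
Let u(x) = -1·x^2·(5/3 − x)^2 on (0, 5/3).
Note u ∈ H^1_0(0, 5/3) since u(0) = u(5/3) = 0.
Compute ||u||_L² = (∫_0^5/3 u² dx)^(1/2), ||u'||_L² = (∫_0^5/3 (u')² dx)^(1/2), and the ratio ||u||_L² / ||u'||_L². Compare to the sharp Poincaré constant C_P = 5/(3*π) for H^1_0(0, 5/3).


||u||_L² / ||u'||_L² = 5*sqrt(3)/18 < C_P = 5/(3*π).

u(x) = -1·x^2·(5/3 − x)^2, so u'(x) = 2*x*(-18*x^2 + 45*x - 25)/9.
u(x) = -1·x^2·(5/3 − x)^2 vanishes at x = 0 and x = 5/3, so u ∈ H^1_0(0, 5/3). Differentiate via the product rule and integrate the resulting polynomials term by term.
  ∫_0^5/3 u² dx = ∫_0^5/3 (x^8 - 20*x^7/3 + 50*x^6/3 - 500*x^5/27 + 625*x^4/81) dx. Term by term:
    ∫_0^5/3 x^8 dx = 1953125/177147;  ∫_0^5/3 -20*x^7/3 dx = -1953125/39366;  ∫_0^5/3 50*x^6/3 dx = 3906250/45927;
    ∫_0^5/3 -500*x^5/27 dx = -3906250/59049;  ∫_0^5/3 625*x^4/81 dx = 390625/19683.
  Sum: 1953125/177147 − 1953125/39366 + 3906250/45927 − 3906250/59049 + 390625/19683 = 390625/2480058.
  ∫_0^5/3 (u')² dx = ∫_0^5/3 (16*x^6 - 80*x^5 + 1300*x^4/9 - 1000*x^3/9 + 2500*x^2/81) dx. Term by term:
    ∫_0^5/3 16*x^6 dx = 1250000/15309;  ∫_0^5/3 -80*x^5 dx = -625000/2187;  ∫_0^5/3 1300*x^4/9 dx = 812500/2187;
    ∫_0^5/3 -1000*x^3/9 dx = -156250/729;  ∫_0^5/3 2500*x^2/81 dx = 312500/6561.
  Sum: 1250000/15309 − 625000/2187 + 812500/2187 − 156250/729 + 312500/6561 = 31250/45927.
∫_0^5/3 u² dx = 390625/2480058, so ||u||_L² = 625*sqrt(42)/10206.
∫_0^5/3 (u')² dx = 31250/45927, so ||u'||_L² = 125*sqrt(14)/567.
Ratio ||u||_L² / ||u'||_L² = 5*sqrt(3)/18.
Sharp Poincaré constant on H^1_0(0, 5/3) is C_P = L/π = 5/(3*π), achieved by sin(3*π/5·x).
A polynomial bump cannot attain the sharp Poincaré constant (only the first sine eigenfunction does), so the ratio is strictly less than C_P, consistent with ||u||_L² ≤ C_P ||u'||_L².


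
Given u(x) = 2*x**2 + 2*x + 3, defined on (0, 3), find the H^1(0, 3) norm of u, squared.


||u||_{H^1}^2 = 4047/5

The H^1 norm (squared) on an interval (0, L) is
  ||u||_{H^1}^2 = ∫_0^L u(x)^2 dx + ∫_0^L u'(x)^2 dx.
Compute u'(x) = 4*x + 2.
Then u(x)^2 = 4*x**4 + 8*x**3 + 16*x**2 + 12*x + 9 and u'(x)^2 = 16*x**2 + 16*x + 4.
Integrate each monomial from 0 to 3 using ∫_0^3 c·x^n dx = c·3^(n+1)/(n+1):
  ∫_0^3 u(x)^2 dx = ∫_0^3 (4*x^4 + 8*x^3 + 16*x^2 + 12*x + 9) dx. Term by term:
    ∫_0^3 4*x^4 dx = 972/5;  ∫_0^3 8*x^3 dx = 162;  ∫_0^3 16*x^2 dx = 144;
    ∫_0^3 12*x dx = 54;  ∫_0^3 9 dx = 27.
  Sum: 972/5 + 162 + 144 + 54 + 27 = 2907/5.
  ∫_0^3 u'(x)^2 dx = ∫_0^3 (16*x^2 + 16*x + 4) dx. Term by term:
    ∫_0^3 16*x^2 dx = 144;  ∫_0^3 16*x dx = 72;  ∫_0^3 4 dx = 12.
  Sum: 144 + 72 + 12 = 228.
Adding: ||u||_{H^1}^2 = 2907/5 + 228 = 4047/5.


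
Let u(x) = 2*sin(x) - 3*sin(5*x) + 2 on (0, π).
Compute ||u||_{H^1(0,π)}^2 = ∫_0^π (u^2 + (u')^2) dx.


||u||_{H^1(0,π)}^2 = 56/5 + 125*π

u'(x) = 2*cos(x) - 15*cos(5*x).
Expand u² and (u')² and integrate term by term on (0, π), using: for integers n ≥ 1, ∫_0^π sin²(nx) dx = ∫_0^π cos²(nx) dx = π/2; for n ≠ n', ∫_0^π sin(nx)sin(n'x) dx = ∫_0^π cos(nx)cos(n'x) dx = 0; and by product-to-sum, ∫_0^π sin(nx)cos(n'x) dx = ½∫_0^π [sin((n+n')x) + sin((n−n')x)] dx, which is 0 when n+n' is even and 2n/(n²−n'²) when n+n' is odd (it need not vanish on (0, π)). For the constant mode: ∫_0^π 1 dx = π, ∫_0^π cos(nx) dx = 0, ∫_0^π sin(nx) dx = (1−(−1)^n)/n.
  u² squared terms: (2)²·∫1 dx = 4·π = 4*π;  (-3)²·∫sin(5x)² dx = 9·π/2 = 9*π/2;  (2)²·∫sin(x)² dx = 4·π/2 = 2*π.
  u² cross terms: 2·(2)·(-3)·∫1·sin(5x) dx = -12·(2/5) = -24/5;  2·(2)·(2)·∫1·sin(x) dx = 8·(2) = 16;  2·(-3)·(2)·∫sin(5x)·sin(x) dx = -12·(0) = 0.
  So ∫_0^π u² dx = 4*π + 9*π/2 + 2*π − 24/5 + 16 + 0 = 56/5 + 21*π/2.
  (u')² squared terms: (-15)²·∫cos(5x)² dx = 225·π/2 = 225*π/2;  (2)²·∫cos(x)² dx = 4·π/2 = 2*π.
  (u')² cross terms: 2·(-15)·(2)·∫cos(5x)·cos(x) dx = -60·(0) = 0.
  So ∫_0^π (u')² dx = 225*π/2 + 2*π + 0 = 229*π/2.
||u||_{H^1}^2 = (56/5 + 21*π/2) + (229*π/2) = 56/5 + 125*π.
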